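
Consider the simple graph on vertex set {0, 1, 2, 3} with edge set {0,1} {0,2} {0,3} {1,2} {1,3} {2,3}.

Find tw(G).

3

A width-3 tree decomposition is:
Bags: B1 = {0, 1, 2, 3}
Tree: (single bag)
A single bag containing all 4 vertices is trivially a valid decomposition of width 3. Conversely, {0, 1, 2, 3} is a clique of size 4, and the vertices of any clique must share a bag in every tree decomposition; so some bag has ≥ 4 vertices and tw(G) ≥ 3. Therefore the treewidth is 3.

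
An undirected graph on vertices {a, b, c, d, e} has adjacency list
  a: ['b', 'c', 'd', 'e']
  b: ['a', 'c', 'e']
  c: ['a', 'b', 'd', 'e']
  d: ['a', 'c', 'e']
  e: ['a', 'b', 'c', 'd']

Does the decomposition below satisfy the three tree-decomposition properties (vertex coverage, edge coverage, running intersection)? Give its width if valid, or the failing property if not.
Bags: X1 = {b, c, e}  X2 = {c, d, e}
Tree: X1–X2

No — vertex a appears in no bag.

A tree decomposition must satisfy three properties: every vertex lies in some bag; for every edge, both endpoints lie together in some bag; and for every vertex, the bags containing it form a connected subtree. Here vertex a appears in no bag, so the decomposition is invalid.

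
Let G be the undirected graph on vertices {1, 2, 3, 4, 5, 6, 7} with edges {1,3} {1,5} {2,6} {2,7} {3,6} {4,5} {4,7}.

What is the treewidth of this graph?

A width-2 tree decomposition is:
Bags: B1 = {1, 3, 6}  B2 = {1, 5, 6}  B3 = {4, 5, 6}  B4 = {4, 6, 7}  B5 = {2, 6, 7}
Tree: B1–B2, B2–B3, B3–B4, B4–B5
Every bag has size at most 3, so the width is 3 − 1 = 2 and tw(G) ≤ 2. Since 6–3–1–5–4–7–2–6 is a cycle in G, G is not acyclic. Forests are exactly the graphs of treewidth ≤ 1, so tw(G) ≥ 2. The upper and lower bounds meet at 2, so that is the treewidth.

2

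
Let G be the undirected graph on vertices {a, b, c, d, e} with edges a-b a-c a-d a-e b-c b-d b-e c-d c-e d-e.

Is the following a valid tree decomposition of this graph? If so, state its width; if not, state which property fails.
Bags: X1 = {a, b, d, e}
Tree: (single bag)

A tree decomposition must satisfy three properties: every vertex lies in some bag; for every edge, both endpoints lie together in some bag; and for every vertex, the bags containing it form a connected subtree. Here vertex c appears in no bag, so the decomposition is invalid.

No — vertex c appears in no bag.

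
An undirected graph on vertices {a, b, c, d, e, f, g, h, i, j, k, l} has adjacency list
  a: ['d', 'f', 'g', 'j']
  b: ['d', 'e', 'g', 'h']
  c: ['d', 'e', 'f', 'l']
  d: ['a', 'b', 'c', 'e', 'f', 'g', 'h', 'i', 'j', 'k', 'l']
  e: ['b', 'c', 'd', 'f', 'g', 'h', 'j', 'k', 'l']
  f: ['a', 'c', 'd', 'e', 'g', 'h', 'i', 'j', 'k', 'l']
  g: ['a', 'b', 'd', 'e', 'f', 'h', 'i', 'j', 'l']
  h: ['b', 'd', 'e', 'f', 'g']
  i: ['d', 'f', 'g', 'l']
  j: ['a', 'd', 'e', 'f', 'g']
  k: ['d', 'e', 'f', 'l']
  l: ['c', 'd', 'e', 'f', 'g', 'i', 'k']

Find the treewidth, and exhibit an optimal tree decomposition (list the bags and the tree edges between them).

Every bag has size at most 5, so the width is 5 − 1 = 4 and tw(G) ≤ 4. Conversely, {d, e, f, g, j} is a clique of size 5, and the vertices of any clique must share a bag in every tree decomposition; so some bag has ≥ 5 vertices and tw(G) ≥ 4. Hence tw(G) = 4 exactly.

Treewidth 4.
One optimal decomposition is:
Bags: B1 = {b, d, e, g, h}  B2 = {d, e, f, g, h}  B3 = {d, e, f, g, l}  B4 = {d, e, f, g, j}  B5 = {d, f, g, i, l}  B6 = {d, e, f, k, l}  B7 = {c, d, e, f, l}  B8 = {a, d, f, g, j}
Tree: B1–B2, B2–B3, B3–B4, B3–B5, B3–B6, B6–B7, B4–B8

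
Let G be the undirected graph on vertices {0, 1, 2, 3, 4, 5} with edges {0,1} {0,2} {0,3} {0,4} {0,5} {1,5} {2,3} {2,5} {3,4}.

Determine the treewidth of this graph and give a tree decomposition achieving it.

Treewidth 2.
One such decomposition:
Bags: B1 = {0, 2, 3}  B2 = {0, 2, 5}  B3 = {0, 1, 5}  B4 = {0, 3, 4}
Tree: B1–B2, B2–B3, B1–B4

The largest bag has 3 vertices, giving width 2; this decomposition certifies tw(G) ≤ 2. Conversely, {0, 1, 5} is a clique of size 3, and the vertices of any clique must share a bag in every tree decomposition; so some bag has ≥ 3 vertices and tw(G) ≥ 2. Hence tw(G) = 2 exactly.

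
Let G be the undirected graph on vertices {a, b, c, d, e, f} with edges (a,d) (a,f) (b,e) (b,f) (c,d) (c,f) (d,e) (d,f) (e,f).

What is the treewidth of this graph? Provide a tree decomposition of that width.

Each bag holds 3 vertices, so the decomposition has width 2, which upper-bounds the treewidth. Conversely, {d, e, f} is a clique of size 3, and the vertices of any clique must share a bag in every tree decomposition; so some bag has ≥ 3 vertices and tw(G) ≥ 2. The upper and lower bounds meet at 2, so that is the treewidth.

Treewidth 2.
One such decomposition:
Bags: B1 = {d, e, f}  B2 = {a, d, f}  B3 = {b, e, f}  B4 = {c, d, f}
Tree: B1–B2, B1–B3, B2–B4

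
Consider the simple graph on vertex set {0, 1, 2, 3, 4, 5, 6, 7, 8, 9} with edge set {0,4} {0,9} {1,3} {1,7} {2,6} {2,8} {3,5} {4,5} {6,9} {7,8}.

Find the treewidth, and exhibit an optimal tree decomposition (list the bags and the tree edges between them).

Every bag has size at most 3, so the width is 3 − 1 = 2 and tw(G) ≤ 2. The edges 7–8–2–6–9–0–4–5–3–1–7 form a cycle, so G is not a tree and its treewidth is at least 2. Hence tw(G) = 2 exactly.

Treewidth 2.
Bags: B1 = {2, 7, 8}  B2 = {2, 6, 7}  B3 = {6, 7, 9}  B4 = {0, 7, 9}  B5 = {0, 4, 7}  B6 = {4, 5, 7}  B7 = {3, 5, 7}  B8 = {1, 3, 7}
Tree: B1–B2, B2–B3, B3–B4, B4–B5, B5–B6, B6–B7, B7–B8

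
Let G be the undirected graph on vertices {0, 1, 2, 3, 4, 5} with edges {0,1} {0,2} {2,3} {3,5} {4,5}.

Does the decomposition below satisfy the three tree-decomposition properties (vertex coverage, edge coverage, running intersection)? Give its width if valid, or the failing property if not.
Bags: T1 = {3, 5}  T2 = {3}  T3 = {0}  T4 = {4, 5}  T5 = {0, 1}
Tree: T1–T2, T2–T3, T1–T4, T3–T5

No — vertex 2 appears in no bag.

A tree decomposition must satisfy three properties: every vertex lies in some bag; for every edge, both endpoints lie together in some bag; and for every vertex, the bags containing it form a connected subtree. Here vertex 2 appears in no bag, so the decomposition is invalid.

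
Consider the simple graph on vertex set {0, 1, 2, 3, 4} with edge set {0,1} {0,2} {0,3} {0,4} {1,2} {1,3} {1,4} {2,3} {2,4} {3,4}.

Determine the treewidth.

4

A width-4 tree decomposition is:
Bags: B1 = {0, 1, 2, 3, 4}
Tree: (single bag)
A single bag containing all 5 vertices is trivially a valid decomposition of width 4. For the lower bound, the 5 vertices {0, 1, 2, 3, 4} are pairwise adjacent, and any tree decomposition puts a clique entirely inside one bag — forcing width ≥ 4. Hence tw(G) = 4 exactly.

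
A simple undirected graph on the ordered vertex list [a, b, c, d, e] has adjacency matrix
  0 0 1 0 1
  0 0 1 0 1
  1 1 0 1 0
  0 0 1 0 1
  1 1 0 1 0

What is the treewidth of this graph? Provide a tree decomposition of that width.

Treewidth 2.
One such decomposition:
Bags: B1 = {c, d, e}  B2 = {a, c, e}  B3 = {b, c, e}
Tree: B1–B2, B2–B3

The largest bag has 3 vertices, giving width 2; this decomposition certifies tw(G) ≤ 2. For the lower bound, G contains the cycle e–d–c–a–e, so G is not a forest; only forests have treewidth ≤ 1, hence tw(G) ≥ 2. Hence tw(G) = 2 exactly.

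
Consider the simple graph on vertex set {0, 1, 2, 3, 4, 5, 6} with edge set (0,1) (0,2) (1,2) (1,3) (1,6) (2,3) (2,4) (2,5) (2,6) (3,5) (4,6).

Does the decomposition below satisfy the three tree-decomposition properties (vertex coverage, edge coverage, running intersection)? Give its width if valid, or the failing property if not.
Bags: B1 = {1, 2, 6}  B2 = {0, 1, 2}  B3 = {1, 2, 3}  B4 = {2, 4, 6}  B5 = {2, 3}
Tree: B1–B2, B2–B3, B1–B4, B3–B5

A tree decomposition must satisfy three properties: every vertex lies in some bag; for every edge, both endpoints lie together in some bag; and for every vertex, the bags containing it form a connected subtree. Here vertex 5 appears in no bag, so the decomposition is invalid.

No — vertex 5 appears in no bag.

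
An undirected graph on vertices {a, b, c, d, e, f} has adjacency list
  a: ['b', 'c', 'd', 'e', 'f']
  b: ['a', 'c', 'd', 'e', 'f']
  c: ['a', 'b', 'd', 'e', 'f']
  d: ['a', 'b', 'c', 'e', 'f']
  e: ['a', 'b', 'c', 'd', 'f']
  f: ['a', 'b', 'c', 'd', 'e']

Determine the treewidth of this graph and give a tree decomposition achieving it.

Treewidth 5.
One optimal decomposition is:
Bags: B1 = {a, b, c, d, e, f}
Tree: (single bag)

A single bag containing all 6 vertices is trivially a valid decomposition of width 5. On the other hand G contains the 6-clique {a, b, c, d, e, f}. A clique must lie in a single bag of any decomposition, so no decomposition can have width below 5. Hence tw(G) = 5 exactly.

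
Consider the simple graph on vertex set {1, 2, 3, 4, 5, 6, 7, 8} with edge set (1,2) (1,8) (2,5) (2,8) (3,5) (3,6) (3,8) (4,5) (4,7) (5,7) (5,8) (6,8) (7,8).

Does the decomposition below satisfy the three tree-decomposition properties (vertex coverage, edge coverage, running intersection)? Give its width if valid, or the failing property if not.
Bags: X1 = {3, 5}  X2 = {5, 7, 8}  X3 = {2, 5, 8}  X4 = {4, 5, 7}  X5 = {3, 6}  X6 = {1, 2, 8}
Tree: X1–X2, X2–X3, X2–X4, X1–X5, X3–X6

No — edge (8,3) lies in no bag.

A tree decomposition must satisfy three properties: every vertex lies in some bag; for every edge, both endpoints lie together in some bag; and for every vertex, the bags containing it form a connected subtree. Here edge (8,3) lies in no bag, so the decomposition is invalid.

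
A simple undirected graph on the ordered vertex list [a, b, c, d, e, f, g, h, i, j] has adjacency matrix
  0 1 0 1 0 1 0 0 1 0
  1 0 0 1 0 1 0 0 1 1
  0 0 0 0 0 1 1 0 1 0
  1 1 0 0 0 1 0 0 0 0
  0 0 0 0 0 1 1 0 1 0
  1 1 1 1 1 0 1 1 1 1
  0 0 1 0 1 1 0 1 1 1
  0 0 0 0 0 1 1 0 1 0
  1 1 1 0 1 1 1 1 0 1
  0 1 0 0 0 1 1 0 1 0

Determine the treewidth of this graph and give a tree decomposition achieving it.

Treewidth 3.
One such decomposition:
Bags: B1 = {f, g, i, j}  B2 = {c, f, g, i}  B3 = {f, g, h, i}  B4 = {b, f, i, j}  B5 = {a, b, f, i}  B6 = {e, f, g, i}  B7 = {a, b, d, f}
Tree: B1–B2, B2–B3, B1–B4, B4–B5, B3–B6, B5–B7

The largest bag has 4 vertices, giving width 3; this decomposition certifies tw(G) ≤ 3. On the other hand G contains the 4-clique {a, b, d, f}. A clique must lie in a single bag of any decomposition, so no decomposition can have width below 3. Combining the bounds, tw(G) = 3.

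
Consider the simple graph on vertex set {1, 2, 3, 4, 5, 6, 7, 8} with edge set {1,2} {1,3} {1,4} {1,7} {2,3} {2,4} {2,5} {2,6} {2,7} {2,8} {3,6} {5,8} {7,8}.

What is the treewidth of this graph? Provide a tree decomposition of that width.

Treewidth 2.
Bags: B1 = {2, 7, 8}  B2 = {1, 2, 7}  B3 = {1, 2, 4}  B4 = {1, 2, 3}  B5 = {2, 3, 6}  B6 = {2, 5, 8}
Tree: B1–B2, B2–B3, B3–B4, B4–B5, B1–B6

Each bag holds 3 vertices, so the decomposition has width 2, which upper-bounds the treewidth. On the other hand G contains the 3-clique {2, 5, 8}. A clique must lie in a single bag of any decomposition, so no decomposition can have width below 2. The upper and lower bounds meet at 2, so that is the treewidth.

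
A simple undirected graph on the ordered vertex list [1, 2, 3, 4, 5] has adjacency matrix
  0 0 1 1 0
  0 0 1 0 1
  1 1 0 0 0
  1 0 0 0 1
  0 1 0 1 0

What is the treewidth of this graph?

2

A width-2 tree decomposition is:
Bags: B1 = {2, 3, 5}  B2 = {3, 4, 5}  B3 = {1, 3, 4}
Tree: B1–B2, B2–B3
Every bag has size at most 3, so the width is 3 − 1 = 2 and tw(G) ≤ 2. Since 3–2–5–4–1–3 is a cycle in G, G is not acyclic. Forests are exactly the graphs of treewidth ≤ 1, so tw(G) ≥ 2. Combining the bounds, tw(G) = 2.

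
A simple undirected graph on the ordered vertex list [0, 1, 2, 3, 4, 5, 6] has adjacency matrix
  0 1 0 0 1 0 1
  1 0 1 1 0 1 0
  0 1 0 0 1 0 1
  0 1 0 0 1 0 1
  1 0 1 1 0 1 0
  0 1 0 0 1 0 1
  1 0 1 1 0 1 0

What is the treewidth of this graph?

A width-3 tree decomposition is:
Bags: B1 = {0, 1, 4, 6}  B2 = {1, 3, 4, 6}  B3 = {1, 2, 4, 6}  B4 = {1, 4, 5, 6}
Tree: B1–B2, B2–B3, B3–B4
Every bag has size at most 4, so the width is 4 − 1 = 3 and tw(G) ≤ 3. For the lower bound: the 4 vertex sets {0,6}, {3,4}, {1}, {2} are disjoint, each induces a connected subgraph, and every pair is joined by at least one edge of G. Contracting each set to a single vertex therefore yields K_{4} as a minor, and since treewidth is minor-monotone, tw(G) ≥ tw(K_{4}) = 3. The upper and lower bounds meet at 3, so that is the treewidth.

3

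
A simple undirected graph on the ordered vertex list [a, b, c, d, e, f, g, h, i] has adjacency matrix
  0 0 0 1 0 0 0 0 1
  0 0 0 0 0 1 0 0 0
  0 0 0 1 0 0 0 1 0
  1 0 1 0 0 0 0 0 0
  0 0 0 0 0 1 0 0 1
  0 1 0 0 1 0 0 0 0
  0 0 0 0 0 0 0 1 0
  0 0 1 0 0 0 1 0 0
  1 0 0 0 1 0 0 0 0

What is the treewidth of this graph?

A width-1 tree decomposition is:
Bags: B1 = {b, f}  B2 = {e, f}  B3 = {e, i}  B4 = {a, i}  B5 = {a, d}  B6 = {c, d}  B7 = {c, h}  B8 = {g, h}
Tree: B1–B2, B2–B3, B3–B4, B4–B5, B5–B6, B6–B7, B7–B8
The largest bag has 2 vertices, giving width 1; this decomposition certifies tw(G) ≤ 1. Any graph with an edge has treewidth ≥ 1, and G has the edge b–f. Combining the bounds, tw(G) = 1.

1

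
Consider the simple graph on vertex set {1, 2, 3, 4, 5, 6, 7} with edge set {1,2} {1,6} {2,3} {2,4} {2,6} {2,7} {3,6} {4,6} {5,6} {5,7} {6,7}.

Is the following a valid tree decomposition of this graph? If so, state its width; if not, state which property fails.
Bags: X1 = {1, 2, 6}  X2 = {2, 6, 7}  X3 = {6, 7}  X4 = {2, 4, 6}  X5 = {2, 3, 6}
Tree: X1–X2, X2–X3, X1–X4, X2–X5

A tree decomposition must satisfy three properties: every vertex lies in some bag; for every edge, both endpoints lie together in some bag; and for every vertex, the bags containing it form a connected subtree. Here vertex 5 appears in no bag, so the decomposition is invalid.

No — vertex 5 appears in no bag.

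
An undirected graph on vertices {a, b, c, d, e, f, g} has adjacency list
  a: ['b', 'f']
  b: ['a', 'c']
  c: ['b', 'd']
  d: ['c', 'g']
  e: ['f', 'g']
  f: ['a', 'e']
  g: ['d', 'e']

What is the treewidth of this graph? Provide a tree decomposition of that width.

Each bag holds 3 vertices, so the decomposition has width 2, which upper-bounds the treewidth. Since b–a–f–e–g–d–c–b is a cycle in G, G is not acyclic. Forests are exactly the graphs of treewidth ≤ 1, so tw(G) ≥ 2. Hence tw(G) = 2 exactly.

Treewidth 2.
One optimal decomposition is:
Bags: B1 = {a, b, f}  B2 = {b, e, f}  B3 = {b, e, g}  B4 = {b, d, g}  B5 = {b, c, d}
Tree: B1–B2, B2–B3, B3–B4, B4–B5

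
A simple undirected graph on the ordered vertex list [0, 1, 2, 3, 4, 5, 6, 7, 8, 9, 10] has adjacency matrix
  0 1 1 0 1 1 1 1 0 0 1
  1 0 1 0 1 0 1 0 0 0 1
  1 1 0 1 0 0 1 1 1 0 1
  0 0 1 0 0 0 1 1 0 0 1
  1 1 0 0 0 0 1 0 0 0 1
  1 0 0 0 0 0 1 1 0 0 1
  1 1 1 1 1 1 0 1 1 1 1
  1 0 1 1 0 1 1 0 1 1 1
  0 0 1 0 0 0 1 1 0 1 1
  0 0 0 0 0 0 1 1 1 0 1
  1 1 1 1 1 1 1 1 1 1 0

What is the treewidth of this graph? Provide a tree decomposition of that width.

Treewidth 4.
Bags: B1 = {0, 2, 6, 7, 10}  B2 = {2, 6, 7, 8, 10}  B3 = {6, 7, 8, 9, 10}  B4 = {0, 5, 6, 7, 10}  B5 = {0, 1, 2, 6, 10}  B6 = {2, 3, 6, 7, 10}  B7 = {0, 1, 4, 6, 10}
Tree: B1–B2, B2–B3, B1–B4, B1–B5, B1–B6, B5–B7

The largest bag has 5 vertices, giving width 4; this decomposition certifies tw(G) ≤ 4. For the lower bound, the 5 vertices {0, 1, 2, 6, 10} are pairwise adjacent, and any tree decomposition puts a clique entirely inside one bag — forcing width ≥ 4. The upper and lower bounds meet at 4, so that is the treewidth.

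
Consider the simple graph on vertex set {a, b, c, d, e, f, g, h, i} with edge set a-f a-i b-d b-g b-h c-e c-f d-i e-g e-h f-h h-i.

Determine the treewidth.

3

A width-3 tree decomposition is:
Bags: B1 = {a, c, f, i}  B2 = {c, f, h, i}  B3 = {c, e, h, i}  B4 = {d, e, h, i}  B5 = {b, d, e, h}  B6 = {b, d, e, g}
Tree: B1–B2, B2–B3, B3–B4, B4–B5, B5–B6
The largest bag has 4 vertices, giving width 3; this decomposition certifies tw(G) ≤ 3. For the lower bound: the 4 vertex sets {a,c,f}, {i}, {h}, {b,d,e,g} are disjoint, each induces a connected subgraph, and every pair is joined by at least one edge of G. Contracting each set to a single vertex therefore yields K_{4} as a minor, and since treewidth is minor-monotone, tw(G) ≥ tw(K_{4}) = 3. Hence tw(G) = 3 exactly.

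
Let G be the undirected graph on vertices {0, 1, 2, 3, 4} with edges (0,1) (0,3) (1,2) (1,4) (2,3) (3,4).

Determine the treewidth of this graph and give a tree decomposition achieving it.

Treewidth 2.
Bags: B1 = {0, 1, 3}  B2 = {1, 3, 4}  B3 = {1, 2, 3}
Tree: B1–B2, B2–B3

Every bag has size at most 3, so the width is 3 − 1 = 2 and tw(G) ≤ 2. The edges 0–1–4–3–0 form a cycle, so G is not a tree and its treewidth is at least 2. Combining the bounds, tw(G) = 2.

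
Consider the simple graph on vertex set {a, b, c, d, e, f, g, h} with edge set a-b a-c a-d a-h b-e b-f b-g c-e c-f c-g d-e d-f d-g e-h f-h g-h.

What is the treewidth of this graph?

A width-4 tree decomposition is:
Bags: B1 = {a, b, e, f, g}  B2 = {a, e, f, g, h}  B3 = {a, c, e, f, g}  B4 = {a, d, e, f, g}
Tree: B1–B2, B2–B3, B3–B4
The largest bag has 5 vertices, giving width 4; this decomposition certifies tw(G) ≤ 4. For the lower bound: the 5 vertex sets {b,g}, {a,h}, {c,e}, {f}, {d} are disjoint, each induces a connected subgraph, and every pair is joined by at least one edge of G. Contracting each set to a single vertex therefore yields K_{5} as a minor, and since treewidth is minor-monotone, tw(G) ≥ tw(K_{5}) = 4. The upper and lower bounds meet at 4, so that is the treewidth.

4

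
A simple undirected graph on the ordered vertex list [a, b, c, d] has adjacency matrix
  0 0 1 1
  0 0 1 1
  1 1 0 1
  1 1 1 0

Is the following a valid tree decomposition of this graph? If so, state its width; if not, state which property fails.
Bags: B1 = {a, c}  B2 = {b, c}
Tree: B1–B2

A tree decomposition must satisfy three properties: every vertex lies in some bag; for every edge, both endpoints lie together in some bag; and for every vertex, the bags containing it form a connected subtree. Here vertex d appears in no bag, so the decomposition is invalid.

No — vertex d appears in no bag.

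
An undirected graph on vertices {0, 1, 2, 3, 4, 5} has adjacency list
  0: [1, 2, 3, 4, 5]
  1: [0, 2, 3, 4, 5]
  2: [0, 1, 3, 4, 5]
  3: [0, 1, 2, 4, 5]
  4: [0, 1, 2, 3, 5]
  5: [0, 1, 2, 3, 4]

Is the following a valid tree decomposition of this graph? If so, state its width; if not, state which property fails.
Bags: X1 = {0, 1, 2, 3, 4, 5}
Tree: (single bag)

Yes; width 5.

Vertex coverage: the bags together contain {0, 1, 2, 3, 4, 5}, the full vertex set. Edge coverage: each edge of G has both endpoints in at least one bag. Running intersection: for every vertex, the bags containing it form a connected subtree. All three properties hold, so this is a valid tree decomposition of width max|bag| − 1 = 5, and hence tw(G) ≤ 5.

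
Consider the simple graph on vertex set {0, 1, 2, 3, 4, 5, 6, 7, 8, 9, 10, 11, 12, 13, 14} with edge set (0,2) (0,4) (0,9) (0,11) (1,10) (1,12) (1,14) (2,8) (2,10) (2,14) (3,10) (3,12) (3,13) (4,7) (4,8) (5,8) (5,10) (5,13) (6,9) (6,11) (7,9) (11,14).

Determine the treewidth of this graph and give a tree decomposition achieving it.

Treewidth 3.
Bags: B1 = {1, 3, 12, 13}  B2 = {1, 3, 10, 13}  B3 = {1, 5, 10, 13}  B4 = {1, 5, 10, 14}  B5 = {2, 5, 10, 14}  B6 = {2, 5, 8, 14}  B7 = {2, 8, 11, 14}  B8 = {0, 2, 8, 11}  B9 = {0, 4, 8, 11}  B10 = {0, 4, 6, 11}  B11 = {0, 4, 6, 9}  B12 = {4, 6, 7, 9}
Tree: B1–B2, B2–B3, B3–B4, B4–B5, B5–B6, B6–B7, B7–B8, B8–B9, B9–B10, B10–B11, B11–B12

The largest bag has 4 vertices, giving width 3; this decomposition certifies tw(G) ≤ 3. For the lower bound: the 4 vertex sets {3,12,13}, {1}, {10}, {2,5,8,14} are disjoint, each induces a connected subgraph, and every pair is joined by at least one edge of G. Contracting each set to a single vertex therefore yields K_{4} as a minor, and since treewidth is minor-monotone, tw(G) ≥ tw(K_{4}) = 3. Combining the bounds, tw(G) = 3.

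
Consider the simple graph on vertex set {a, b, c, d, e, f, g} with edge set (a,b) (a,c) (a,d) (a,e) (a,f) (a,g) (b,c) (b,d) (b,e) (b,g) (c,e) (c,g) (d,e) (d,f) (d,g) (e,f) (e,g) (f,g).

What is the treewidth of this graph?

4

A width-4 tree decomposition is:
Bags: B1 = {a, b, c, e, g}  B2 = {a, b, d, e, g}  B3 = {a, d, e, f, g}
Tree: B1–B2, B2–B3
Every bag has size at most 5, so the width is 5 − 1 = 4 and tw(G) ≤ 4. For the lower bound, the 5 vertices {a, d, e, f, g} are pairwise adjacent, and any tree decomposition puts a clique entirely inside one bag — forcing width ≥ 4. The upper and lower bounds meet at 4, so that is the treewidth.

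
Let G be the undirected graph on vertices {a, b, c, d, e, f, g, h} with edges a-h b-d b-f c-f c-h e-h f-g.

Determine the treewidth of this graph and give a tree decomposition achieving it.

Treewidth 1.
One such decomposition:
Bags: B1 = {a, h}  B2 = {c, h}  B3 = {c, f}  B4 = {f, g}  B5 = {e, h}  B6 = {b, f}  B7 = {b, d}
Tree: B1–B2, B2–B3, B3–B4, B2–B5, B4–B6, B6–B7

The largest bag has 2 vertices, giving width 1; this decomposition certifies tw(G) ≤ 1. Since G has at least one edge (e.g. a–h), it is not an edgeless graph, so tw(G) ≥ 1. The upper and lower bounds meet at 1, so that is the treewidth.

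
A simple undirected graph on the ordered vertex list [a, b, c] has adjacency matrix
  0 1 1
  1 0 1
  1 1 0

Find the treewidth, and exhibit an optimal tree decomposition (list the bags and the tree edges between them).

Treewidth 2.
One such decomposition:
Bags: B1 = {a, b, c}
Tree: (single bag)

With just one bag of size 3, the width is 3 − 1 = 2, so tw(G) ≤ 2. For the lower bound, the 3 vertices {a, b, c} are pairwise adjacent, and any tree decomposition puts a clique entirely inside one bag — forcing width ≥ 2. Combining the bounds, tw(G) = 2.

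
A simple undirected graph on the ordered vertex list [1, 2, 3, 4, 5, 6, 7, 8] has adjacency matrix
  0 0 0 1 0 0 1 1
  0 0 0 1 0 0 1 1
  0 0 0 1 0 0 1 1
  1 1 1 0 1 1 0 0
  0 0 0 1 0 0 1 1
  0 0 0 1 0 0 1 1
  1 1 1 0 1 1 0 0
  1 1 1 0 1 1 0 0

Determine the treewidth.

3

A width-3 tree decomposition is:
Bags: B1 = {2, 4, 7, 8}  B2 = {4, 5, 7, 8}  B3 = {4, 6, 7, 8}  B4 = {3, 4, 7, 8}  B5 = {1, 4, 7, 8}
Tree: B1–B2, B2–B3, B3–B4, B4–B5
Every bag has size at most 4, so the width is 4 − 1 = 3 and tw(G) ≤ 3. For the lower bound: the 4 vertex sets {2,7}, {5,8}, {4}, {6} are disjoint, each induces a connected subgraph, and every pair is joined by at least one edge of G. Contracting each set to a single vertex therefore yields K_{4} as a minor, and since treewidth is minor-monotone, tw(G) ≥ tw(K_{4}) = 3. Combining the bounds, tw(G) = 3.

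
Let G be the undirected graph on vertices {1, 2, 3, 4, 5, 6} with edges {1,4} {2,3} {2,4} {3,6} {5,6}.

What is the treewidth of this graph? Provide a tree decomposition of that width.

The largest bag has 2 vertices, giving width 1; this decomposition certifies tw(G) ≤ 1. Since G has at least one edge (e.g. 1–4), it is not an edgeless graph, so tw(G) ≥ 1. Therefore the treewidth is 1.

Treewidth 1.
Bags: B1 = {1, 4}  B2 = {2, 4}  B3 = {2, 3}  B4 = {3, 6}  B5 = {5, 6}
Tree: B1–B2, B2–B3, B3–B4, B4–B5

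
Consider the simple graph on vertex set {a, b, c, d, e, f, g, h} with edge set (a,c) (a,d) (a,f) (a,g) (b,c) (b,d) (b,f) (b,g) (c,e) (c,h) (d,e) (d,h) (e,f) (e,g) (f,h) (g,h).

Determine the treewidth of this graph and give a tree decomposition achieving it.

Every bag has size at most 5, so the width is 5 − 1 = 4 and tw(G) ≤ 4. For the lower bound: the 5 vertex sets {a,d}, {c,e}, {b,g}, {f}, {h} are disjoint, each induces a connected subgraph, and every pair is joined by at least one edge of G. Contracting each set to a single vertex therefore yields K_{5} as a minor, and since treewidth is minor-monotone, tw(G) ≥ tw(K_{5}) = 4. Combining the bounds, tw(G) = 4.

Treewidth 4.
One optimal decomposition is:
Bags: B1 = {a, c, d, f, g}  B2 = {c, d, e, f, g}  B3 = {b, c, d, f, g}  B4 = {c, d, f, g, h}
Tree: B1–B2, B2–B3, B3–B4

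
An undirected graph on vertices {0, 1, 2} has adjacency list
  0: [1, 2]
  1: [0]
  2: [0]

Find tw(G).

1

A width-1 tree decomposition is:
Bags: B1 = {0, 2}  B2 = {0, 1}
Tree: B1–B2
The largest bag has 2 vertices, giving width 1; this decomposition certifies tw(G) ≤ 1. Since G has at least one edge (e.g. 2–0), it is not an edgeless graph, so tw(G) ≥ 1. The upper and lower bounds meet at 1, so that is the treewidth.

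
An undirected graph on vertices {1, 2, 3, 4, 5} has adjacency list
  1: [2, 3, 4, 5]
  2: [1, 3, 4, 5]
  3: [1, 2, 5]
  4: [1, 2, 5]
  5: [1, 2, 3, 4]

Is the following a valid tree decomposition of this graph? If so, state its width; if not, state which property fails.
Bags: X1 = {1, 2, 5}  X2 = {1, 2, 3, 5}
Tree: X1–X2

A tree decomposition must satisfy three properties: every vertex lies in some bag; for every edge, both endpoints lie together in some bag; and for every vertex, the bags containing it form a connected subtree. Here vertex 4 appears in no bag, so the decomposition is invalid.

No — vertex 4 appears in no bag.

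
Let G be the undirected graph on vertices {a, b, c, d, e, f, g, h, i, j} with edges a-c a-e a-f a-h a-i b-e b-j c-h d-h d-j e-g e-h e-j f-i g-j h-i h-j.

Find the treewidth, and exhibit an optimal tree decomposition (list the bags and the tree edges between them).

Treewidth 2.
Bags: B1 = {a, h, i}  B2 = {a, c, h}  B3 = {a, f, i}  B4 = {a, e, h}  B5 = {e, h, j}  B6 = {d, h, j}  B7 = {b, e, j}  B8 = {e, g, j}
Tree: B1–B2, B1–B3, B2–B4, B4–B5, B5–B6, B5–B7, B7–B8

Every bag has size at most 3, so the width is 3 − 1 = 2 and tw(G) ≤ 2. Conversely, {e, g, j} is a clique of size 3, and the vertices of any clique must share a bag in every tree decomposition; so some bag has ≥ 3 vertices and tw(G) ≥ 2. The upper and lower bounds meet at 2, so that is the treewidth.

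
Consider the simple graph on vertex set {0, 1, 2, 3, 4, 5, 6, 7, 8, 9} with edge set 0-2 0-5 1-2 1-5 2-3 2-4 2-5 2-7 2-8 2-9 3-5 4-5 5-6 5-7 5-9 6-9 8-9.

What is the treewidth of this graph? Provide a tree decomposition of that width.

Every bag has size at most 3, so the width is 3 − 1 = 2 and tw(G) ≤ 2. On the other hand G contains the 3-clique {2, 8, 9}. A clique must lie in a single bag of any decomposition, so no decomposition can have width below 2. The upper and lower bounds meet at 2, so that is the treewidth.

Treewidth 2.
Bags: B1 = {5, 6, 9}  B2 = {2, 5, 9}  B3 = {1, 2, 5}  B4 = {2, 8, 9}  B5 = {2, 4, 5}  B6 = {2, 3, 5}  B7 = {0, 2, 5}  B8 = {2, 5, 7}
Tree: B1–B2, B2–B3, B2–B4, B3–B5, B3–B6, B5–B7, B6–B8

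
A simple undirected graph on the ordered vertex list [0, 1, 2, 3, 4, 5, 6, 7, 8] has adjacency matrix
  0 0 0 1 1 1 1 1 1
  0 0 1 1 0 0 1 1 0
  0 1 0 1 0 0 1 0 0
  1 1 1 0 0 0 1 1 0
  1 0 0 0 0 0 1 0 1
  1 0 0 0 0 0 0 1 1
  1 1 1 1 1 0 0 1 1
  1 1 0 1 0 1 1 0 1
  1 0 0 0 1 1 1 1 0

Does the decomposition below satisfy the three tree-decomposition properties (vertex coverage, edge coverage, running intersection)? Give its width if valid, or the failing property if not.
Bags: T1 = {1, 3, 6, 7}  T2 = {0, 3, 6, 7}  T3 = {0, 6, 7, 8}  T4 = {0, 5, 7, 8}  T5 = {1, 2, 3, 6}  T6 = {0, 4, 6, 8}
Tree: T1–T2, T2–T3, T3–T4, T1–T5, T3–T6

Every vertex of G appears in some bag (union = {0, 1, 2, 3, 4, 5, 6, 7, 8}); every edge is covered by a bag; and for each vertex v the set of bags containing v is connected in the bag tree. The decomposition is therefore valid. The largest bag has 4 vertices, so the width is 3.

Yes; width 3.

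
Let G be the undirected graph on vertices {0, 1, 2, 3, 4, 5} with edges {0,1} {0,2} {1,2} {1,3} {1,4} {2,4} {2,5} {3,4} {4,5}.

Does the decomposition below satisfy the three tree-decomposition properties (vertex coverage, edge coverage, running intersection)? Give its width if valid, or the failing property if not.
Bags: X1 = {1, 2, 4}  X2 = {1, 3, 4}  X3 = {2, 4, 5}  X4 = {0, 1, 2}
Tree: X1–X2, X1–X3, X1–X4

Yes; width 2.

Checking the three conditions: (i) the bags cover all of {0, 1, 2, 3, 4, 5}; (ii) for each edge, some bag contains both endpoints; (iii) the bags containing any fixed vertex form a subtree. All hold, so the decomposition is valid with width 3 − 1 = 2.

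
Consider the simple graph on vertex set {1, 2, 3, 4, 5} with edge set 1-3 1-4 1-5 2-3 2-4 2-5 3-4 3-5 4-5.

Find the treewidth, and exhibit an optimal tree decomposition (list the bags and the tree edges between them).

Every bag has size at most 4, so the width is 4 − 1 = 3 and tw(G) ≤ 3. Conversely, {1, 3, 4, 5} is a clique of size 4, and the vertices of any clique must share a bag in every tree decomposition; so some bag has ≥ 4 vertices and tw(G) ≥ 3. The upper and lower bounds meet at 3, so that is the treewidth.

Treewidth 3.
Bags: B1 = {2, 3, 4, 5}  B2 = {1, 3, 4, 5}
Tree: B1–B2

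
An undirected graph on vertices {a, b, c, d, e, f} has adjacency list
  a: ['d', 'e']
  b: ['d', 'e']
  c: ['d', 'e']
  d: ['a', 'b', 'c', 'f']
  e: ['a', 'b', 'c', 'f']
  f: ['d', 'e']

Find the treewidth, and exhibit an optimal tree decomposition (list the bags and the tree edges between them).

Each bag holds 3 vertices, so the decomposition has width 2, which upper-bounds the treewidth. Since f–d–c–e–f is a cycle in G, G is not acyclic. Forests are exactly the graphs of treewidth ≤ 1, so tw(G) ≥ 2. Therefore the treewidth is 2.

Treewidth 2.
One such decomposition:
Bags: B1 = {d, e, f}  B2 = {c, d, e}  B3 = {b, d, e}  B4 = {a, d, e}
Tree: B1–B2, B2–B3, B3–B4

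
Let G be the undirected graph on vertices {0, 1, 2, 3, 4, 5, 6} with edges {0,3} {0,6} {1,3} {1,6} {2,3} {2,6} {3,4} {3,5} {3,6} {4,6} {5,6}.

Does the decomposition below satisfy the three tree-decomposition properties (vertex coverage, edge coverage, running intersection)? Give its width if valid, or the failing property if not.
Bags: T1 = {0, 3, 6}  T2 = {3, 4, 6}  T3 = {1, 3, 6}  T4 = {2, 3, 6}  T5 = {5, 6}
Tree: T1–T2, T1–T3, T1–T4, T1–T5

No — edge (3,5) lies in no bag.

A tree decomposition must satisfy three properties: every vertex lies in some bag; for every edge, both endpoints lie together in some bag; and for every vertex, the bags containing it form a connected subtree. Here edge (3,5) lies in no bag, so the decomposition is invalid.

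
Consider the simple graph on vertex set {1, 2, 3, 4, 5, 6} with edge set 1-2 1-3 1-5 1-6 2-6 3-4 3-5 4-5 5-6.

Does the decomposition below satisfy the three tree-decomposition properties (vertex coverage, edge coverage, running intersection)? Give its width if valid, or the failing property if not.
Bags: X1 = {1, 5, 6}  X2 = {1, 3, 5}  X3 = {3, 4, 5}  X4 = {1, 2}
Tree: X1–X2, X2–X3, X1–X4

A tree decomposition must satisfy three properties: every vertex lies in some bag; for every edge, both endpoints lie together in some bag; and for every vertex, the bags containing it form a connected subtree. Here edge (6,2) lies in no bag, so the decomposition is invalid.

No — edge (6,2) lies in no bag.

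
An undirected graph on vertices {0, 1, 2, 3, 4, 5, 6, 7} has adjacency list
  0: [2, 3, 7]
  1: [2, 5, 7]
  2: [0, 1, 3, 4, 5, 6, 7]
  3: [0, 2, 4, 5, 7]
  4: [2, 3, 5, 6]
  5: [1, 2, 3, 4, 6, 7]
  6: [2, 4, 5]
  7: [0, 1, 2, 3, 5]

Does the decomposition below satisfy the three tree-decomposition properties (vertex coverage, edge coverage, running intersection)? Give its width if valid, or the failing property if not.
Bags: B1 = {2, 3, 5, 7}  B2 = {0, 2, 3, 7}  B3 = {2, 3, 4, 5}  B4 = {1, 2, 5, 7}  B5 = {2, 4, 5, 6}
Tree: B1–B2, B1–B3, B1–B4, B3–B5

Yes; width 3.

Vertex coverage: the bags together contain {0, 1, 2, 3, 4, 5, 6, 7}, the full vertex set. Edge coverage: each edge of G has both endpoints in at least one bag. Running intersection: for every vertex, the bags containing it form a connected subtree. All three properties hold, so this is a valid tree decomposition of width max|bag| − 1 = 3, and hence tw(G) ≤ 3.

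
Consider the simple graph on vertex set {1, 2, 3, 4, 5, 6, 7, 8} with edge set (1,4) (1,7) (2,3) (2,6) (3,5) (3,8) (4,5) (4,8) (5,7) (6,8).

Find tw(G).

A width-2 tree decomposition is:
Bags: B1 = {2, 6, 8}  B2 = {2, 3, 8}  B3 = {3, 4, 8}  B4 = {3, 4, 5}  B5 = {1, 4, 5}  B6 = {1, 5, 7}
Tree: B1–B2, B2–B3, B3–B4, B4–B5, B5–B6
Every bag has size at most 3, so the width is 3 − 1 = 2 and tw(G) ≤ 2. For the lower bound, G contains the cycle 6–2–3–8–6, so G is not a forest; only forests have treewidth ≤ 1, hence tw(G) ≥ 2. The upper and lower bounds meet at 2, so that is the treewidth.

2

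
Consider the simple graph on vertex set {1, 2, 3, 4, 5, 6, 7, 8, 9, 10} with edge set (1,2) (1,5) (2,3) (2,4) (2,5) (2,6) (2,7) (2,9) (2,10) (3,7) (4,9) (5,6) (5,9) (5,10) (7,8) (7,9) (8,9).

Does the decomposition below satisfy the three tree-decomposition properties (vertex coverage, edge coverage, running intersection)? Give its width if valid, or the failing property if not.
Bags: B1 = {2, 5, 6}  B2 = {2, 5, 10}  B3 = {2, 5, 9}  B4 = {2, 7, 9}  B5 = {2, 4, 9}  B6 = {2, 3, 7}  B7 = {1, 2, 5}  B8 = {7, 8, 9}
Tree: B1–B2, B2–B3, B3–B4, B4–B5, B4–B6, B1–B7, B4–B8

Every vertex of G appears in some bag (union = {1, 2, 3, 4, 5, 6, 7, 8, 9, 10}); every edge is covered by a bag; and for each vertex v the set of bags containing v is connected in the bag tree. The decomposition is therefore valid. The largest bag has 3 vertices, so the width is 2.

Yes; width 2.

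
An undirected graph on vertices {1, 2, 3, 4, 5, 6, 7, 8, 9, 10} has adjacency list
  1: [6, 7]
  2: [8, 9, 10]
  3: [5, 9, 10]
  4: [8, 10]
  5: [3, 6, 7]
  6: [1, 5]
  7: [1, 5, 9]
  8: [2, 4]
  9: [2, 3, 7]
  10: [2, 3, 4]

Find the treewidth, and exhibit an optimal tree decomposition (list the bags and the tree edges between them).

Treewidth 2.
One such decomposition:
Bags: B1 = {2, 4, 8}  B2 = {2, 4, 10}  B3 = {2, 9, 10}  B4 = {3, 9, 10}  B5 = {3, 7, 9}  B6 = {3, 5, 7}  B7 = {1, 5, 7}  B8 = {1, 5, 6}
Tree: B1–B2, B2–B3, B3–B4, B4–B5, B5–B6, B6–B7, B7–B8

Each bag holds 3 vertices, so the decomposition has width 2, which upper-bounds the treewidth. For the lower bound, G contains the cycle 8–4–10–2–8, so G is not a forest; only forests have treewidth ≤ 1, hence tw(G) ≥ 2. Hence tw(G) = 2 exactly.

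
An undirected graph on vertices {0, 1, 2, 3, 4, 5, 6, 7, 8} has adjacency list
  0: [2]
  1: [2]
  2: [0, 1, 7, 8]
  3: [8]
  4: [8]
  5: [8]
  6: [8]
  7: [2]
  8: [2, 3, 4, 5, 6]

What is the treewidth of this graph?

1

A width-1 tree decomposition is:
Bags: B1 = {3, 8}  B2 = {6, 8}  B3 = {2, 8}  B4 = {1, 2}  B5 = {4, 8}  B6 = {5, 8}  B7 = {2, 7}  B8 = {0, 2}
Tree: B1–B2, B1–B3, B3–B4, B1–B5, B3–B6, B3–B7, B4–B8
The largest bag has 2 vertices, giving width 1; this decomposition certifies tw(G) ≤ 1. G has an edge, so its treewidth is at least 1. Therefore the treewidth is 1.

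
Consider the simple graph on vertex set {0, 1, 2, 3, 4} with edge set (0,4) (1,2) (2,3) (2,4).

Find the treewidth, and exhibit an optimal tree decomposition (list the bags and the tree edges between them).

Treewidth 1.
Bags: B1 = {1, 2}  B2 = {2, 3}  B3 = {2, 4}  B4 = {0, 4}
Tree: B1–B2, B1–B3, B3–B4

The largest bag has 2 vertices, giving width 1; this decomposition certifies tw(G) ≤ 1. Any graph with an edge has treewidth ≥ 1, and G has the edge 2–1. Combining the bounds, tw(G) = 1.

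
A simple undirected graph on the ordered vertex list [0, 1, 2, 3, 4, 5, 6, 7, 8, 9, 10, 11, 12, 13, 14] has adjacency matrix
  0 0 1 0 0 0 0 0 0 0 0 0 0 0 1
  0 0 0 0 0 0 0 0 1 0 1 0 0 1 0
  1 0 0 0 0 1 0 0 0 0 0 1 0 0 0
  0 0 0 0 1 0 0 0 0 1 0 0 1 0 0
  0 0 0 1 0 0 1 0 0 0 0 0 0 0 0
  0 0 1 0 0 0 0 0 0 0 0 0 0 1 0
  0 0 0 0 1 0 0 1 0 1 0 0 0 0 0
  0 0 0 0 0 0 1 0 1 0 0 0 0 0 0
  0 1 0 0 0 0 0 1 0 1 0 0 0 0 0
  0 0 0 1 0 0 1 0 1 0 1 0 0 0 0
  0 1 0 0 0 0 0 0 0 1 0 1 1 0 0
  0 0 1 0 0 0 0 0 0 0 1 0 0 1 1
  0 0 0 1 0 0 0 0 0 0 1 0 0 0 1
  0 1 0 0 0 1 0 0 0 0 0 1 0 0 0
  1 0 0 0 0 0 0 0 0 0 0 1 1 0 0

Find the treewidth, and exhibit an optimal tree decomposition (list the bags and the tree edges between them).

Every bag has size at most 4, so the width is 4 − 1 = 3 and tw(G) ≤ 3. For the lower bound: the 4 vertex sets {0,2,5}, {14}, {11}, {1,10,12,13} are disjoint, each induces a connected subgraph, and every pair is joined by at least one edge of G. Contracting each set to a single vertex therefore yields K_{4} as a minor, and since treewidth is minor-monotone, tw(G) ≥ tw(K_{4}) = 3. Hence tw(G) = 3 exactly.

Treewidth 3.
Bags: B1 = {0, 2, 5, 14}  B2 = {2, 5, 11, 14}  B3 = {5, 11, 13, 14}  B4 = {11, 12, 13, 14}  B5 = {10, 11, 12, 13}  B6 = {1, 10, 12, 13}  B7 = {1, 3, 10, 12}  B8 = {1, 3, 9, 10}  B9 = {1, 3, 8, 9}  B10 = {3, 4, 8, 9}  B11 = {4, 6, 8, 9}  B12 = {4, 6, 7, 8}
Tree: B1–B2, B2–B3, B3–B4, B4–B5, B5–B6, B6–B7, B7–B8, B8–B9, B9–B10, B10–B11, B11–B12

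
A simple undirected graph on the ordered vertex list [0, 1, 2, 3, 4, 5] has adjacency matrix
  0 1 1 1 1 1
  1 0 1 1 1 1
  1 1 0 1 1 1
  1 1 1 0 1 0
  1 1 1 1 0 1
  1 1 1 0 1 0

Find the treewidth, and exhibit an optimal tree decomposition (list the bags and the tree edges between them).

Treewidth 4.
One optimal decomposition is:
Bags: B1 = {0, 1, 2, 3, 4}  B2 = {0, 1, 2, 4, 5}
Tree: B1–B2

Every bag has size at most 5, so the width is 5 − 1 = 4 and tw(G) ≤ 4. Conversely, {0, 1, 2, 3, 4} is a clique of size 5, and the vertices of any clique must share a bag in every tree decomposition; so some bag has ≥ 5 vertices and tw(G) ≥ 4. The upper and lower bounds meet at 4, so that is the treewidth.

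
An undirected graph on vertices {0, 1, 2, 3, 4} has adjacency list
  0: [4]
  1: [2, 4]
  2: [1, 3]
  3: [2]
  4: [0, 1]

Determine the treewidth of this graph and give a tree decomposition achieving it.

The largest bag has 2 vertices, giving width 1; this decomposition certifies tw(G) ≤ 1. Since G has at least one edge (e.g. 0–4), it is not an edgeless graph, so tw(G) ≥ 1. The upper and lower bounds meet at 1, so that is the treewidth.

Treewidth 1.
Bags: B1 = {0, 4}  B2 = {1, 4}  B3 = {1, 2}  B4 = {2, 3}
Tree: B1–B2, B2–B3, B3–B4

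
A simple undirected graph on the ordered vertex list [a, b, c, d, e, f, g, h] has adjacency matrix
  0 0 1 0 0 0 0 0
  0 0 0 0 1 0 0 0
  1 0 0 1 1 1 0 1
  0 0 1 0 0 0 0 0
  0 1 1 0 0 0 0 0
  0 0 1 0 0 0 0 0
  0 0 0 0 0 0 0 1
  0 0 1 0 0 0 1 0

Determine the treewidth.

A width-1 tree decomposition is:
Bags: B1 = {c, e}  B2 = {c, d}  B3 = {a, c}  B4 = {c, h}  B5 = {b, e}  B6 = {g, h}  B7 = {c, f}
Tree: B1–B2, B1–B3, B2–B4, B1–B5, B4–B6, B3–B7
Every bag has size at most 2, so the width is 2 − 1 = 1 and tw(G) ≤ 1. Since G has at least one edge (e.g. e–c), it is not an edgeless graph, so tw(G) ≥ 1. The upper and lower bounds meet at 1, so that is the treewidth.

1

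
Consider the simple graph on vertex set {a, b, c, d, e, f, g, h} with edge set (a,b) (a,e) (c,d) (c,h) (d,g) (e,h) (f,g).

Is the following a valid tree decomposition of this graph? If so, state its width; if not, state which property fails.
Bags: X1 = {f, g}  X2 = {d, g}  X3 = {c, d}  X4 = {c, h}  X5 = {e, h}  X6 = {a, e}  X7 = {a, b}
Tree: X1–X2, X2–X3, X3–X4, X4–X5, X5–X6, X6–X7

Checking the three conditions: (i) the bags cover all of {a, b, c, d, e, f, g, h}; (ii) for each edge, some bag contains both endpoints; (iii) the bags containing any fixed vertex form a subtree. All hold, so the decomposition is valid with width 2 − 1 = 1.

Yes; width 1.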